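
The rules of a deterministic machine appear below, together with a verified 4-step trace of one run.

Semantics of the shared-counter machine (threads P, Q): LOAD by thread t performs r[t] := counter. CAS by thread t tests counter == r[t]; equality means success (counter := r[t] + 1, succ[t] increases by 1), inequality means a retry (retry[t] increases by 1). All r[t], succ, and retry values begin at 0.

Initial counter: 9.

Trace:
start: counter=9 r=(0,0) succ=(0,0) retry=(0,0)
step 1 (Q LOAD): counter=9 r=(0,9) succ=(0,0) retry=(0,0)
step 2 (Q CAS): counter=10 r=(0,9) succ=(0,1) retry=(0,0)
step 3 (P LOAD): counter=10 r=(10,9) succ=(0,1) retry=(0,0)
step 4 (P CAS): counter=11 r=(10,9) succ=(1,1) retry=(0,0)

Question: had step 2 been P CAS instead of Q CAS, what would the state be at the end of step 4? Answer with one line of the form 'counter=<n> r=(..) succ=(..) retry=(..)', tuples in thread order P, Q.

counter=10 r=(9,9) succ=(1,0) retry=(1,0)

(re-executing from step 2 with the substitution; state before step 2: counter=9 r=(0,9) succ=(0,0) retry=(0,0))
step 2 (P CAS): counter=9 r=(0,9) succ=(0,0) retry=(1,0)
step 3 (P LOAD): counter=9 r=(9,9) succ=(0,0) retry=(1,0)
step 4 (P CAS): counter=10 r=(9,9) succ=(1,0) retry=(1,0)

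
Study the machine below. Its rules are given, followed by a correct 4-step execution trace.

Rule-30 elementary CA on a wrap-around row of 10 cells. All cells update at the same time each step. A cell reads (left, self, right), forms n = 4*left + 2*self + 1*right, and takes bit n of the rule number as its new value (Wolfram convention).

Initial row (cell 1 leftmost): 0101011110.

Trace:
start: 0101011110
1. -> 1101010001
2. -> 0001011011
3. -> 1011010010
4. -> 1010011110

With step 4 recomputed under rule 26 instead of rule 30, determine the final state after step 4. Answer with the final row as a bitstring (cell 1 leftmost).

(re-executing step 4 under rule 26; state before step 4: 1011010010)
4. -> 0010001100

0010001100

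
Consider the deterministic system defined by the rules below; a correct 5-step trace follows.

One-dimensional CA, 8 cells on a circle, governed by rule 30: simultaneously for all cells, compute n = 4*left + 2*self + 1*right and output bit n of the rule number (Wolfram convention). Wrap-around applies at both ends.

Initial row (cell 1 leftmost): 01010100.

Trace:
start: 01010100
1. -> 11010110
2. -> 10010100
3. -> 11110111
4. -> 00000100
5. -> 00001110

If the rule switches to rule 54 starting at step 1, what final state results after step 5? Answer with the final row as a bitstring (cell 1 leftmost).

11101110

(re-executing steps 1..5 under rule 54; state before step 1: 01010100)
1. -> 11111110
2. -> 00000001
3. -> 10000011
4. -> 01000100
5. -> 11101110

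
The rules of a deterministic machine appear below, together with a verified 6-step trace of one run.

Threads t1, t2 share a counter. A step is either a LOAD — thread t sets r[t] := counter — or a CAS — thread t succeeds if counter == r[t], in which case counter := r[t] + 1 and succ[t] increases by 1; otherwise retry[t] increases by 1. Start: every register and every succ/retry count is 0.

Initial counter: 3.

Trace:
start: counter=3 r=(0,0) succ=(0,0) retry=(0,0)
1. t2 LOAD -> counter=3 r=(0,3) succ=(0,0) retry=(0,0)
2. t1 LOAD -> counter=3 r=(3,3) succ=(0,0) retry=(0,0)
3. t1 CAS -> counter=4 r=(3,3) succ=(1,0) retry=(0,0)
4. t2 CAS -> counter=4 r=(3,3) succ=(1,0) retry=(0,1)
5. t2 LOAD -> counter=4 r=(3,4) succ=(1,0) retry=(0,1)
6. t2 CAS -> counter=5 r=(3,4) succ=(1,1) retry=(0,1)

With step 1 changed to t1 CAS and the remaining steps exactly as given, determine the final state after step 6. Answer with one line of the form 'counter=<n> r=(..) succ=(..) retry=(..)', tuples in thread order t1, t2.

(re-executing from step 1 with the substitution; state before step 1: counter=3 r=(0,0) succ=(0,0) retry=(0,0))
1. t1 CAS -> counter=3 r=(0,0) succ=(0,0) retry=(1,0)
2. t1 LOAD -> counter=3 r=(3,0) succ=(0,0) retry=(1,0)
3. t1 CAS -> counter=4 r=(3,0) succ=(1,0) retry=(1,0)
4. t2 CAS -> counter=4 r=(3,0) succ=(1,0) retry=(1,1)
5. t2 LOAD -> counter=4 r=(3,4) succ=(1,0) retry=(1,1)
6. t2 CAS -> counter=5 r=(3,4) succ=(1,1) retry=(1,1)

counter=5 r=(3,4) succ=(1,1) retry=(1,1)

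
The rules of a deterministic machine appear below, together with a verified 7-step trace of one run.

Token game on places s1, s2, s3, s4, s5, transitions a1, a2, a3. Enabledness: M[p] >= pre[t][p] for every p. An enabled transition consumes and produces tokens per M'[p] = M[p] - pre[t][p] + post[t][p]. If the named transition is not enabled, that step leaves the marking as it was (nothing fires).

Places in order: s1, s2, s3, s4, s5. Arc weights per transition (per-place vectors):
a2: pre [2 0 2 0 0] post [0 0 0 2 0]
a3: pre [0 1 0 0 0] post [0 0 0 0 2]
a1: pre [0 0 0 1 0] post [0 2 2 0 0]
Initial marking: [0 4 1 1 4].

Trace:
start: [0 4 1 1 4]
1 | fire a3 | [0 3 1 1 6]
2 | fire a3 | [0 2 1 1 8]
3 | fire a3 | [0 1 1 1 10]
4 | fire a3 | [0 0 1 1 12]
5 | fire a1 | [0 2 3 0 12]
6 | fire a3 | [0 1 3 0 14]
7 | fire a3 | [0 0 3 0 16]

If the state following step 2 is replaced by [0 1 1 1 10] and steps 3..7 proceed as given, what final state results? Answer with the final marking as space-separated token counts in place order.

0 0 3 0 16

state after step 2 := [0 1 1 1 10]
3 | fire a3 | [0 0 1 1 12]
4 | fire a3 | [0 0 1 1 12]
5 | fire a1 | [0 2 3 0 12]
6 | fire a3 | [0 1 3 0 14]
7 | fire a3 | [0 0 3 0 16]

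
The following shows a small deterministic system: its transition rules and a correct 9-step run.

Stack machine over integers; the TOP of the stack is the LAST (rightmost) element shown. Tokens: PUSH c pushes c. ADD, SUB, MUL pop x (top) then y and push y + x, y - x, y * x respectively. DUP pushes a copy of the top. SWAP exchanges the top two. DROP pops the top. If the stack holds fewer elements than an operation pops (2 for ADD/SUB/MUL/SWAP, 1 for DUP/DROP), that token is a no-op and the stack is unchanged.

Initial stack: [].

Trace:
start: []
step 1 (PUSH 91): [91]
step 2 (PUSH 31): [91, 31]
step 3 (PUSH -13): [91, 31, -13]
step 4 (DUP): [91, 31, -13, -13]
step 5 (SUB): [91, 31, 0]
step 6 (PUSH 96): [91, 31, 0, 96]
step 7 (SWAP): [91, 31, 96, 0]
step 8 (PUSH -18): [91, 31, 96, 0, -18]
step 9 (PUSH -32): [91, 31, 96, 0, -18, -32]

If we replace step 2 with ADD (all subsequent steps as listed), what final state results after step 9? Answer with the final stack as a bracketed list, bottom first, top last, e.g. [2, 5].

[91, 96, 0, -18, -32]

(re-executing from step 2 with the substitution; state before step 2: [91])
step 2 (ADD): [91]
step 3 (PUSH -13): [91, -13]
step 4 (DUP): [91, -13, -13]
step 5 (SUB): [91, 0]
step 6 (PUSH 96): [91, 0, 96]
step 7 (SWAP): [91, 96, 0]
step 8 (PUSH -18): [91, 96, 0, -18]
step 9 (PUSH -32): [91, 96, 0, -18, -32]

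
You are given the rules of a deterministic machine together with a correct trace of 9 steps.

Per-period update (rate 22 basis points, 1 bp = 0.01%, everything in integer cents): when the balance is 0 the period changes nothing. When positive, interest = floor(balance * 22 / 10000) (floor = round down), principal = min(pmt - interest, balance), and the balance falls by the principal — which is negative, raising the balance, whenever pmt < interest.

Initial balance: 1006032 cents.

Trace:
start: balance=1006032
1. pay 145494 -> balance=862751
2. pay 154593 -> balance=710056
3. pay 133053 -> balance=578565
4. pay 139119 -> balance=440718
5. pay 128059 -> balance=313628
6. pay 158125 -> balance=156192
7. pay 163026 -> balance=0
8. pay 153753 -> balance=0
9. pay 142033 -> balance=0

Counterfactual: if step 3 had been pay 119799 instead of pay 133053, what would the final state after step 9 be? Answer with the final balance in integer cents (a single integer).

(re-executing from step 3 with the substitution; state before step 3: balance=710056)
3. pay 119799 -> balance=591819
4. pay 139119 -> balance=454002
5. pay 128059 -> balance=326941
6. pay 158125 -> balance=169535
7. pay 163026 -> balance=6881
8. pay 153753 -> balance=0
9. pay 142033 -> balance=0

0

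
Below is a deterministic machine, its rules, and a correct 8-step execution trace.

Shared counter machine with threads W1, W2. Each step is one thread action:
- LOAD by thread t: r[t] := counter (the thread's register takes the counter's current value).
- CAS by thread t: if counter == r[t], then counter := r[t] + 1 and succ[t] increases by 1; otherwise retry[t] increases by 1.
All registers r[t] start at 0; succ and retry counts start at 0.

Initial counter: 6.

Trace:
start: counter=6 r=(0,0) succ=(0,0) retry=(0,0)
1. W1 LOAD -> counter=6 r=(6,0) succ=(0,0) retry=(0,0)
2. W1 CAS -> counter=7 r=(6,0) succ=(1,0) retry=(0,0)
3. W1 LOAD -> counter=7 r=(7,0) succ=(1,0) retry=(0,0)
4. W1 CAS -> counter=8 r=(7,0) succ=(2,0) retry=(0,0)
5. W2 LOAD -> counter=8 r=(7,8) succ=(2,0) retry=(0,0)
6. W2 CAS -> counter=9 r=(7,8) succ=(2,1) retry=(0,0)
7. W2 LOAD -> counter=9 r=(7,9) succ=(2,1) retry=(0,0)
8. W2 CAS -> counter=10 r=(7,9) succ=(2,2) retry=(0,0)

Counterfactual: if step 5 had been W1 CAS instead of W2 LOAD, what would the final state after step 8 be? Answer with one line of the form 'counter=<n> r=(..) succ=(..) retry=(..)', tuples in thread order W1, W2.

counter=9 r=(7,8) succ=(2,1) retry=(1,1)

(re-executing from step 5 with the substitution; state before step 5: counter=8 r=(7,0) succ=(2,0) retry=(0,0))
5. W1 CAS -> counter=8 r=(7,0) succ=(2,0) retry=(1,0)
6. W2 CAS -> counter=8 r=(7,0) succ=(2,0) retry=(1,1)
7. W2 LOAD -> counter=8 r=(7,8) succ=(2,0) retry=(1,1)
8. W2 CAS -> counter=9 r=(7,8) succ=(2,1) retry=(1,1)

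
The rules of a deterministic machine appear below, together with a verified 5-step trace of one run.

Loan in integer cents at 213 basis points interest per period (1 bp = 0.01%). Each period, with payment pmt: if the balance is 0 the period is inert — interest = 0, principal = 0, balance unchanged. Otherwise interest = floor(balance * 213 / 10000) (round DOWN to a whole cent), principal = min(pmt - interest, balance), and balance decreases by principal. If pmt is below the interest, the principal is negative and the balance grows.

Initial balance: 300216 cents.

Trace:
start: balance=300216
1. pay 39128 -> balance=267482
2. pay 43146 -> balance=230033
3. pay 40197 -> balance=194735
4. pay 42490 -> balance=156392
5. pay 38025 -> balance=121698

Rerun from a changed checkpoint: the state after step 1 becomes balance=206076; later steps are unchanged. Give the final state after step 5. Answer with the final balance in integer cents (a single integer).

state after step 1 := balance=206076
2. pay 43146 -> balance=167319
3. pay 40197 -> balance=130685
4. pay 42490 -> balance=90978
5. pay 38025 -> balance=54890

54890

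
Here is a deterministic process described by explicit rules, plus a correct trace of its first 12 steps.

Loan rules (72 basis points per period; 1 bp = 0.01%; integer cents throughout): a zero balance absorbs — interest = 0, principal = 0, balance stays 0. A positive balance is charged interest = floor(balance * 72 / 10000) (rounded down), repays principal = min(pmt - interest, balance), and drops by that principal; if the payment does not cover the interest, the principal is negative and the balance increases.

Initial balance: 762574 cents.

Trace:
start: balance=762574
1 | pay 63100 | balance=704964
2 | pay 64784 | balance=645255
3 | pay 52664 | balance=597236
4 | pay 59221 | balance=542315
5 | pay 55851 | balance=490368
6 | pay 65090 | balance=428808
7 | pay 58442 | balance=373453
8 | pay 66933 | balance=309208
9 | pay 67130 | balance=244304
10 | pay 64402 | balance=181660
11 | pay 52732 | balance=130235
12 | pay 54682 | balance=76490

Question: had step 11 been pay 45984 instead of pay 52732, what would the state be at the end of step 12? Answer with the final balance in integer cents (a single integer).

(re-executing from step 11 with the substitution; state before step 11: balance=181660)
11 | pay 45984 | balance=136983
12 | pay 54682 | balance=83287

83287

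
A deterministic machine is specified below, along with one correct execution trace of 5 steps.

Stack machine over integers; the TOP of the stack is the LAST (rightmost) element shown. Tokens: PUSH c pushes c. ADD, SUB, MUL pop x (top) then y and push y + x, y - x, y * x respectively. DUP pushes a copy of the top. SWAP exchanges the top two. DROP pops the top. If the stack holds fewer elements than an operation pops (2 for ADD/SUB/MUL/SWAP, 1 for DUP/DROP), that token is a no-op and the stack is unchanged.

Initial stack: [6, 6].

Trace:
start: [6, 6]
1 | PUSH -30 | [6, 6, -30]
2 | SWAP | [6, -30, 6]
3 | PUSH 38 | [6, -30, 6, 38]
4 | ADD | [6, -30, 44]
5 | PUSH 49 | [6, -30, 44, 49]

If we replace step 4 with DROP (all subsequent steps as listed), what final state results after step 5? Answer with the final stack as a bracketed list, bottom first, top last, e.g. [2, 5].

[6, -30, 6, 49]

(re-executing from step 4 with the substitution; state before step 4: [6, -30, 6, 38])
4 | DROP | [6, -30, 6]
5 | PUSH 49 | [6, -30, 6, 49]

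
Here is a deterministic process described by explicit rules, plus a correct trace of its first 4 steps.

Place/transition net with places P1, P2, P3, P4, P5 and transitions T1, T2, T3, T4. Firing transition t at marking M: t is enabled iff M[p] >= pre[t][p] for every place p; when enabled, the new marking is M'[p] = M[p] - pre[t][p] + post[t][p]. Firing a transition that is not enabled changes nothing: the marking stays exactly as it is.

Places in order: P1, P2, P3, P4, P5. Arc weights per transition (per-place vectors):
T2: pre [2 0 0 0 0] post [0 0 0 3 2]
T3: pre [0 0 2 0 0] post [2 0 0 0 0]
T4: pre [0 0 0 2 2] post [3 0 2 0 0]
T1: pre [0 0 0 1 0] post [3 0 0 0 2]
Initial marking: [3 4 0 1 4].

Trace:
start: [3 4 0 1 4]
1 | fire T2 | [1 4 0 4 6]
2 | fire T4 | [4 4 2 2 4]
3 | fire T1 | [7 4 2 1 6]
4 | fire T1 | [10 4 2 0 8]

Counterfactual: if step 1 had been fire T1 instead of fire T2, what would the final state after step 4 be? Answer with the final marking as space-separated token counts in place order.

(re-executing from step 1 with the substitution; state before step 1: [3 4 0 1 4])
1 | fire T1 | [6 4 0 0 6]
2 | fire T4 | [6 4 0 0 6]
3 | fire T1 | [6 4 0 0 6]
4 | fire T1 | [6 4 0 0 6]

6 4 0 0 6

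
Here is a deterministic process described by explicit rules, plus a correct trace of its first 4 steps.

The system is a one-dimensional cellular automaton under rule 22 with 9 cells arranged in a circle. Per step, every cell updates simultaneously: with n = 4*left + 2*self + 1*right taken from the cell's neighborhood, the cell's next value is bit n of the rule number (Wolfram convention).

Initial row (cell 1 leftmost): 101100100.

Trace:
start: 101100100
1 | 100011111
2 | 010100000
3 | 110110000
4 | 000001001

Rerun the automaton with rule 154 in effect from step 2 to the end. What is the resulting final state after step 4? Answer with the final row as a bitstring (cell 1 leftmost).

001111101

(re-executing steps 2..4 under rule 154; state before step 2: 100011111)
2 | 010111111
3 | 000111110
4 | 001111101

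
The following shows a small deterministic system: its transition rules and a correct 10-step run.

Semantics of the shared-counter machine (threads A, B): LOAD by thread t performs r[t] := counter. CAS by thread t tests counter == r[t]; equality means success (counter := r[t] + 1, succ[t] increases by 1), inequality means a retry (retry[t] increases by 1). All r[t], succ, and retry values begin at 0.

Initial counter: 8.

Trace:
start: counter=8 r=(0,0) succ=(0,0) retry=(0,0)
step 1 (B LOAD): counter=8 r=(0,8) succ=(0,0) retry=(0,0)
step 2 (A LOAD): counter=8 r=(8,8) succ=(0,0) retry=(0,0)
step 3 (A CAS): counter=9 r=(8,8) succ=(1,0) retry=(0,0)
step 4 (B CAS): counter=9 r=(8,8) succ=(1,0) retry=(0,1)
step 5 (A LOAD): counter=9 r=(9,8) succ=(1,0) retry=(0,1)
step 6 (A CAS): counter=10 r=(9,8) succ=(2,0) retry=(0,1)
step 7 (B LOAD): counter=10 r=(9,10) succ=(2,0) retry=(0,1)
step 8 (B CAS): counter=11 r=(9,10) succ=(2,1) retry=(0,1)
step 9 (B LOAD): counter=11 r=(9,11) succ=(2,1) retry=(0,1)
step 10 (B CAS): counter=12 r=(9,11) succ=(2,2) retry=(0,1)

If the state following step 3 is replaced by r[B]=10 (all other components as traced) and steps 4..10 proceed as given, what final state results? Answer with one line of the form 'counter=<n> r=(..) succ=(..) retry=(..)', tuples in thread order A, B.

state after step 3 := counter=9 r=(8,10) succ=(1,0) retry=(0,0)
step 4 (B CAS): counter=9 r=(8,10) succ=(1,0) retry=(0,1)
step 5 (A LOAD): counter=9 r=(9,10) succ=(1,0) retry=(0,1)
step 6 (A CAS): counter=10 r=(9,10) succ=(2,0) retry=(0,1)
step 7 (B LOAD): counter=10 r=(9,10) succ=(2,0) retry=(0,1)
step 8 (B CAS): counter=11 r=(9,10) succ=(2,1) retry=(0,1)
step 9 (B LOAD): counter=11 r=(9,11) succ=(2,1) retry=(0,1)
step 10 (B CAS): counter=12 r=(9,11) succ=(2,2) retry=(0,1)

counter=12 r=(9,11) succ=(2,2) retry=(0,1)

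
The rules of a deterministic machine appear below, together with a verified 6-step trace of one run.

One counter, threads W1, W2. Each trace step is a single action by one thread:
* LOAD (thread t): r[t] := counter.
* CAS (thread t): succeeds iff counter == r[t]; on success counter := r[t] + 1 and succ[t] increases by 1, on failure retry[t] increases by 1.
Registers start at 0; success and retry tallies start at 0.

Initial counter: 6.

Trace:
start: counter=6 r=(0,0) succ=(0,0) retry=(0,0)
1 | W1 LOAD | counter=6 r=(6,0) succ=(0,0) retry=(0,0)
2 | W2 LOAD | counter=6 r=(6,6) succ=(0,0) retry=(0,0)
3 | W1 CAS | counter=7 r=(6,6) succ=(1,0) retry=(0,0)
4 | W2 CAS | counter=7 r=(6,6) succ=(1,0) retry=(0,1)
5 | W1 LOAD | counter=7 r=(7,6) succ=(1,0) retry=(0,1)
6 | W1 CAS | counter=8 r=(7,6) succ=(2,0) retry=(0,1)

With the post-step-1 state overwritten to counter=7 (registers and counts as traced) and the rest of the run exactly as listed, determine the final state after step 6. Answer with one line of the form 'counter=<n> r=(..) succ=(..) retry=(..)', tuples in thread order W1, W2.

counter=9 r=(8,7) succ=(1,1) retry=(1,0)

state after step 1 := counter=7 r=(6,0) succ=(0,0) retry=(0,0)
2 | W2 LOAD | counter=7 r=(6,7) succ=(0,0) retry=(0,0)
3 | W1 CAS | counter=7 r=(6,7) succ=(0,0) retry=(1,0)
4 | W2 CAS | counter=8 r=(6,7) succ=(0,1) retry=(1,0)
5 | W1 LOAD | counter=8 r=(8,7) succ=(0,1) retry=(1,0)
6 | W1 CAS | counter=9 r=(8,7) succ=(1,1) retry=(1,0)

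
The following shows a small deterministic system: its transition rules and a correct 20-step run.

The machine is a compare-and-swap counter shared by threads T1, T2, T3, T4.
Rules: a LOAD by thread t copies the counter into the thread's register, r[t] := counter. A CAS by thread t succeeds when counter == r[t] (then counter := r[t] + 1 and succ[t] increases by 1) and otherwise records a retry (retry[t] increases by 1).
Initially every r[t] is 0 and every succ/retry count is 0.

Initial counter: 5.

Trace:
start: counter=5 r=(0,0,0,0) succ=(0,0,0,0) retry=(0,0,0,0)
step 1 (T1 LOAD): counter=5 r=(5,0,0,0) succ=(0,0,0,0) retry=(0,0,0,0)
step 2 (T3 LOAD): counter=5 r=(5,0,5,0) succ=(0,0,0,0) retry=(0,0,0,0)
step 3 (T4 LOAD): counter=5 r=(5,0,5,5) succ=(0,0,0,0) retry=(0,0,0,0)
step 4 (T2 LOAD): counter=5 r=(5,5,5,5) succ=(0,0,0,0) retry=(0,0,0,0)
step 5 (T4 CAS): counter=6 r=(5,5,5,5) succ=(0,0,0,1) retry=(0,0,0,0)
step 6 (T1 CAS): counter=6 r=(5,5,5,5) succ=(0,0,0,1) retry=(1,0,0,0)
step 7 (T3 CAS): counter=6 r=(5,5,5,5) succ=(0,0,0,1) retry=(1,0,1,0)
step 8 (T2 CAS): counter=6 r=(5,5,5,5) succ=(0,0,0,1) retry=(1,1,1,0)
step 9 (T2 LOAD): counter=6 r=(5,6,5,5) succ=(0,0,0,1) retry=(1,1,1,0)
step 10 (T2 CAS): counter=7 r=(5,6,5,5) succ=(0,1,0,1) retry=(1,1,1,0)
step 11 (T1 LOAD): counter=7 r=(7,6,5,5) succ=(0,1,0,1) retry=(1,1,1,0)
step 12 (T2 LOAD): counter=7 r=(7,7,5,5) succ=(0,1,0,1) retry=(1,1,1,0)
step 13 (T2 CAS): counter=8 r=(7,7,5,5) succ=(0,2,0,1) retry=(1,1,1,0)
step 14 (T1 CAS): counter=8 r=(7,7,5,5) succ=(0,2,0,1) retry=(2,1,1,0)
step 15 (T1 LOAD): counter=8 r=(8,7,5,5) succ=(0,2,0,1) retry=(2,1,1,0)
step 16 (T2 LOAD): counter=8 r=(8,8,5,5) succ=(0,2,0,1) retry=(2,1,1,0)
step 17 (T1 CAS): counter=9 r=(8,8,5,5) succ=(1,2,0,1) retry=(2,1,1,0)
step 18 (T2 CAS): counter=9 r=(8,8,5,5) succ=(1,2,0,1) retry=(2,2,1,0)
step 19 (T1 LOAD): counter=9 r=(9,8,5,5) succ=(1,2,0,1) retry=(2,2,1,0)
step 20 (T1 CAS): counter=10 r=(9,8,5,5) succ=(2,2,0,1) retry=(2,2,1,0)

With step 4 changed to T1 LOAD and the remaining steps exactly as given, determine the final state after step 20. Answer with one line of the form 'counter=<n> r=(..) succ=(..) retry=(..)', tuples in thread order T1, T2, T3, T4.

counter=10 r=(9,8,5,5) succ=(2,2,0,1) retry=(2,2,1,0)

(re-executing from step 4 with the substitution; state before step 4: counter=5 r=(5,0,5,5) succ=(0,0,0,0) retry=(0,0,0,0))
step 4 (T1 LOAD): counter=5 r=(5,0,5,5) succ=(0,0,0,0) retry=(0,0,0,0)
step 5 (T4 CAS): counter=6 r=(5,0,5,5) succ=(0,0,0,1) retry=(0,0,0,0)
step 6 (T1 CAS): counter=6 r=(5,0,5,5) succ=(0,0,0,1) retry=(1,0,0,0)
step 7 (T3 CAS): counter=6 r=(5,0,5,5) succ=(0,0,0,1) retry=(1,0,1,0)
step 8 (T2 CAS): counter=6 r=(5,0,5,5) succ=(0,0,0,1) retry=(1,1,1,0)
step 9 (T2 LOAD): counter=6 r=(5,6,5,5) succ=(0,0,0,1) retry=(1,1,1,0)
step 10 (T2 CAS): counter=7 r=(5,6,5,5) succ=(0,1,0,1) retry=(1,1,1,0)
step 11 (T1 LOAD): counter=7 r=(7,6,5,5) succ=(0,1,0,1) retry=(1,1,1,0)
step 12 (T2 LOAD): counter=7 r=(7,7,5,5) succ=(0,1,0,1) retry=(1,1,1,0)
step 13 (T2 CAS): counter=8 r=(7,7,5,5) succ=(0,2,0,1) retry=(1,1,1,0)
step 14 (T1 CAS): counter=8 r=(7,7,5,5) succ=(0,2,0,1) retry=(2,1,1,0)
step 15 (T1 LOAD): counter=8 r=(8,7,5,5) succ=(0,2,0,1) retry=(2,1,1,0)
step 16 (T2 LOAD): counter=8 r=(8,8,5,5) succ=(0,2,0,1) retry=(2,1,1,0)
step 17 (T1 CAS): counter=9 r=(8,8,5,5) succ=(1,2,0,1) retry=(2,1,1,0)
step 18 (T2 CAS): counter=9 r=(8,8,5,5) succ=(1,2,0,1) retry=(2,2,1,0)
step 19 (T1 LOAD): counter=9 r=(9,8,5,5) succ=(1,2,0,1) retry=(2,2,1,0)
step 20 (T1 CAS): counter=10 r=(9,8,5,5) succ=(2,2,0,1) retry=(2,2,1,0)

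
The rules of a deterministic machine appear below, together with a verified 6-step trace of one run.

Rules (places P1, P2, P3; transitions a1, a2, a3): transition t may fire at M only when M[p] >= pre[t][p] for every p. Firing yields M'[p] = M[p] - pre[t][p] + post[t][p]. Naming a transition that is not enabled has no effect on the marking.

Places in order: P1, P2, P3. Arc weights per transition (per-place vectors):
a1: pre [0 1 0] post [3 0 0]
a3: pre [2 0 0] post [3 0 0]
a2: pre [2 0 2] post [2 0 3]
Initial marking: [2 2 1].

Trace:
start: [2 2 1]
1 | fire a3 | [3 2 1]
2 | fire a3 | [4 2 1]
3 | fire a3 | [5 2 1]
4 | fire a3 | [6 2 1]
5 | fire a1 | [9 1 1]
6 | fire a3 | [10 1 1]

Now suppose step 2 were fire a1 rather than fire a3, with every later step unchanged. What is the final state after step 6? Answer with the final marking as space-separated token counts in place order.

(re-executing from step 2 with the substitution; state before step 2: [3 2 1])
2 | fire a1 | [6 1 1]
3 | fire a3 | [7 1 1]
4 | fire a3 | [8 1 1]
5 | fire a1 | [11 0 1]
6 | fire a3 | [12 0 1]

12 0 1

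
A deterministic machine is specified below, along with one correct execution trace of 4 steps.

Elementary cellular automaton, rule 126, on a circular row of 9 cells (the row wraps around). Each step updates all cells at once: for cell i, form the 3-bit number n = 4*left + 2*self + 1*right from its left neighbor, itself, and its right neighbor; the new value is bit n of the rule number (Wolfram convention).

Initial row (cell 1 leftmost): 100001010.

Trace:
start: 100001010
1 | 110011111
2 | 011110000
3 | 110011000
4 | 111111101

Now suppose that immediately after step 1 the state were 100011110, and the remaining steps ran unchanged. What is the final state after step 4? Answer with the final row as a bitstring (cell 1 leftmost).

110000011

state after step 1 := 100011110
2 | 110110011
3 | 011111110
4 | 110000011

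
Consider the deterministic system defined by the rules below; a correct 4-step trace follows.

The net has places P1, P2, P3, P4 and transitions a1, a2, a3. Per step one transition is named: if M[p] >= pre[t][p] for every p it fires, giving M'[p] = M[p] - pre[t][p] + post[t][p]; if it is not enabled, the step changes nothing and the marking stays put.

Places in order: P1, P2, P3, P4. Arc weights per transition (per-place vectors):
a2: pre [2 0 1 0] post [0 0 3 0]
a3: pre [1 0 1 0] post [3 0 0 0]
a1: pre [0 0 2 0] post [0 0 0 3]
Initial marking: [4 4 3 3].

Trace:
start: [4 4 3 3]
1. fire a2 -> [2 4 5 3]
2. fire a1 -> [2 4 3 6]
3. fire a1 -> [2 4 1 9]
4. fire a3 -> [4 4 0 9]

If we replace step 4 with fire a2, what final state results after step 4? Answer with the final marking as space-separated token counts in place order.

(re-executing from step 4 with the substitution; state before step 4: [2 4 1 9])
4. fire a2 -> [0 4 3 9]

0 4 3 9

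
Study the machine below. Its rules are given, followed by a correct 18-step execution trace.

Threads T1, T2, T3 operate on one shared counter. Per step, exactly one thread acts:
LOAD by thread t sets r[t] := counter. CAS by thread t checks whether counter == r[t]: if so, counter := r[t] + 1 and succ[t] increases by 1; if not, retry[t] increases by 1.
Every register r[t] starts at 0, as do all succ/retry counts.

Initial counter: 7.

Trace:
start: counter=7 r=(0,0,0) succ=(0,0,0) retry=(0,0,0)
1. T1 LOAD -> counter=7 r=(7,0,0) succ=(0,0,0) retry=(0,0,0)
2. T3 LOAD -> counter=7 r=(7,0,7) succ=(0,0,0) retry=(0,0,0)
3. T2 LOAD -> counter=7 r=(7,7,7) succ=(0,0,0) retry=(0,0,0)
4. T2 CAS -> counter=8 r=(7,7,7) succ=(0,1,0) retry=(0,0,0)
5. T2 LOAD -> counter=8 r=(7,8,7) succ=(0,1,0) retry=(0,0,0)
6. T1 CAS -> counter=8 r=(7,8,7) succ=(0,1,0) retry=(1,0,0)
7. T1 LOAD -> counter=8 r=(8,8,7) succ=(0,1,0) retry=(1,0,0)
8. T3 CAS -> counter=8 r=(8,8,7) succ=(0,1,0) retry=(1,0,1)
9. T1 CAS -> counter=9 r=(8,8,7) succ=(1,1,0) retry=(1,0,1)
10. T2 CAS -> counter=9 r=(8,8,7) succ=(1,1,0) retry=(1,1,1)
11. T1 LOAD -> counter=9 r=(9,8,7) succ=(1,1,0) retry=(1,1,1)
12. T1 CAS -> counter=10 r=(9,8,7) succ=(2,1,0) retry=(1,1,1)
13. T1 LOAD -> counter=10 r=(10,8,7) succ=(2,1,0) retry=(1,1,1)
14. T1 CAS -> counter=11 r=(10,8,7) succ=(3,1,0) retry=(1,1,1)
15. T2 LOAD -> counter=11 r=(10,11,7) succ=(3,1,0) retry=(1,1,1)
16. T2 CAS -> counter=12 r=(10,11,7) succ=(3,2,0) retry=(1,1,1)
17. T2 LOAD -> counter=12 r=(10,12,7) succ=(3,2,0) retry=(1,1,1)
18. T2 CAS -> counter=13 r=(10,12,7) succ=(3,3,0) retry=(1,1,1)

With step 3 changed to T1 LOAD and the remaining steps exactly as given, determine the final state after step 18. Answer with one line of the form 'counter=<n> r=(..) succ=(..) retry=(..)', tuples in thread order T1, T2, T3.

(re-executing from step 3 with the substitution; state before step 3: counter=7 r=(7,0,7) succ=(0,0,0) retry=(0,0,0))
3. T1 LOAD -> counter=7 r=(7,0,7) succ=(0,0,0) retry=(0,0,0)
4. T2 CAS -> counter=7 r=(7,0,7) succ=(0,0,0) retry=(0,1,0)
5. T2 LOAD -> counter=7 r=(7,7,7) succ=(0,0,0) retry=(0,1,0)
6. T1 CAS -> counter=8 r=(7,7,7) succ=(1,0,0) retry=(0,1,0)
7. T1 LOAD -> counter=8 r=(8,7,7) succ=(1,0,0) retry=(0,1,0)
8. T3 CAS -> counter=8 r=(8,7,7) succ=(1,0,0) retry=(0,1,1)
9. T1 CAS -> counter=9 r=(8,7,7) succ=(2,0,0) retry=(0,1,1)
10. T2 CAS -> counter=9 r=(8,7,7) succ=(2,0,0) retry=(0,2,1)
11. T1 LOAD -> counter=9 r=(9,7,7) succ=(2,0,0) retry=(0,2,1)
12. T1 CAS -> counter=10 r=(9,7,7) succ=(3,0,0) retry=(0,2,1)
13. T1 LOAD -> counter=10 r=(10,7,7) succ=(3,0,0) retry=(0,2,1)
14. T1 CAS -> counter=11 r=(10,7,7) succ=(4,0,0) retry=(0,2,1)
15. T2 LOAD -> counter=11 r=(10,11,7) succ=(4,0,0) retry=(0,2,1)
16. T2 CAS -> counter=12 r=(10,11,7) succ=(4,1,0) retry=(0,2,1)
17. T2 LOAD -> counter=12 r=(10,12,7) succ=(4,1,0) retry=(0,2,1)
18. T2 CAS -> counter=13 r=(10,12,7) succ=(4,2,0) retry=(0,2,1)

counter=13 r=(10,12,7) succ=(4,2,0) retry=(0,2,1)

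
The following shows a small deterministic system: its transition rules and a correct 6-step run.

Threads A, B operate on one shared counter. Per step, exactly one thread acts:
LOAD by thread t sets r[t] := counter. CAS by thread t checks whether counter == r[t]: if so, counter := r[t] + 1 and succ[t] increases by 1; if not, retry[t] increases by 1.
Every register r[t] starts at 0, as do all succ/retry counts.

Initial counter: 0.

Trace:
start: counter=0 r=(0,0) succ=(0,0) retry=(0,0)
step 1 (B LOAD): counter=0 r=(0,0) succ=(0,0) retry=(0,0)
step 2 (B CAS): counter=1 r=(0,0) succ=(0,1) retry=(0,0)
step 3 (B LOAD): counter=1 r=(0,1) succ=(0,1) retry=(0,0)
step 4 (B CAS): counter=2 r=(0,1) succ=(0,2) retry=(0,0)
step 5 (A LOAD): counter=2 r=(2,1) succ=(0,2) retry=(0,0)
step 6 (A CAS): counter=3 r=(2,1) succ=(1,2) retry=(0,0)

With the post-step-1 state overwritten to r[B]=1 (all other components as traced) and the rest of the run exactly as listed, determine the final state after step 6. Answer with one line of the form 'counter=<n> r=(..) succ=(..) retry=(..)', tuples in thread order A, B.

state after step 1 := counter=0 r=(0,1) succ=(0,0) retry=(0,0)
step 2 (B CAS): counter=0 r=(0,1) succ=(0,0) retry=(0,1)
step 3 (B LOAD): counter=0 r=(0,0) succ=(0,0) retry=(0,1)
step 4 (B CAS): counter=1 r=(0,0) succ=(0,1) retry=(0,1)
step 5 (A LOAD): counter=1 r=(1,0) succ=(0,1) retry=(0,1)
step 6 (A CAS): counter=2 r=(1,0) succ=(1,1) retry=(0,1)

counter=2 r=(1,0) succ=(1,1) retry=(0,1)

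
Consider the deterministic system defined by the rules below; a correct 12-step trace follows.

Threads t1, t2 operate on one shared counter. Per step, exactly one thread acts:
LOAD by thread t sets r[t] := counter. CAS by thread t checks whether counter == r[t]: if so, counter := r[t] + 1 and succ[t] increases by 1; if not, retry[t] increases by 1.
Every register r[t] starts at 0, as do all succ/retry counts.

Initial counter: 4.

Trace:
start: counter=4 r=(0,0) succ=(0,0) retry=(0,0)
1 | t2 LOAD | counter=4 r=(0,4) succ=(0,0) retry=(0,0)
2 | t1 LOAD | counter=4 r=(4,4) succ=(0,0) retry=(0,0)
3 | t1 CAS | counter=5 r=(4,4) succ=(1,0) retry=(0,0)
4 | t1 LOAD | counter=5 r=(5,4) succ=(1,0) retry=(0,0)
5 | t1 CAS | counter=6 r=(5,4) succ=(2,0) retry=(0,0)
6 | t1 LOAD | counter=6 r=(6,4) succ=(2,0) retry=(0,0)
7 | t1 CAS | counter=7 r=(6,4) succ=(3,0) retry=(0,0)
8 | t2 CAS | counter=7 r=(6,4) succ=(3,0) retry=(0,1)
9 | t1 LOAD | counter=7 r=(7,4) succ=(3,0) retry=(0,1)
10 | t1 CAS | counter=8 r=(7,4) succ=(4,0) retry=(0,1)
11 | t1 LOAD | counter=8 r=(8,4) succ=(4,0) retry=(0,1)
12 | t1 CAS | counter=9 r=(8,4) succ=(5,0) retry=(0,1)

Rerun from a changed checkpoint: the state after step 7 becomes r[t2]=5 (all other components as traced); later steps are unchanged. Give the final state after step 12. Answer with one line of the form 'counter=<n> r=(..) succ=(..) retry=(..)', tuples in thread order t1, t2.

state after step 7 := counter=7 r=(6,5) succ=(3,0) retry=(0,0)
8 | t2 CAS | counter=7 r=(6,5) succ=(3,0) retry=(0,1)
9 | t1 LOAD | counter=7 r=(7,5) succ=(3,0) retry=(0,1)
10 | t1 CAS | counter=8 r=(7,5) succ=(4,0) retry=(0,1)
11 | t1 LOAD | counter=8 r=(8,5) succ=(4,0) retry=(0,1)
12 | t1 CAS | counter=9 r=(8,5) succ=(5,0) retry=(0,1)

counter=9 r=(8,5) succ=(5,0) retry=(0,1)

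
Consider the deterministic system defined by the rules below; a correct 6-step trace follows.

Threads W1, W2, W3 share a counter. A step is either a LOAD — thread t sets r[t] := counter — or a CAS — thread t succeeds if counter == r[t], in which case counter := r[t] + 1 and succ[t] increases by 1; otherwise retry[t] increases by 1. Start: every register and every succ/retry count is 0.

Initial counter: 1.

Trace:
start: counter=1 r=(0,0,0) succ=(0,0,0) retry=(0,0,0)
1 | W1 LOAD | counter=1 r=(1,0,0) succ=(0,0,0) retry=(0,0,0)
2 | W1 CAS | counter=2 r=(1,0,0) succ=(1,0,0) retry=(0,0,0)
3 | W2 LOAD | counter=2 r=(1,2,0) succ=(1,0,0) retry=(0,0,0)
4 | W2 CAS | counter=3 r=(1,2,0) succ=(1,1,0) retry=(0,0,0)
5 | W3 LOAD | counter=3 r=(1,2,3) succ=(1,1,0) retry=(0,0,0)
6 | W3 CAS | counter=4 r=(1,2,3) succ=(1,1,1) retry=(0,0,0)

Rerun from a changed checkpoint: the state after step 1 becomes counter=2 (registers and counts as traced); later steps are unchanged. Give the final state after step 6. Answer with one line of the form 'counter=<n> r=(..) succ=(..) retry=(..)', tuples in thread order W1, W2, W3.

state after step 1 := counter=2 r=(1,0,0) succ=(0,0,0) retry=(0,0,0)
2 | W1 CAS | counter=2 r=(1,0,0) succ=(0,0,0) retry=(1,0,0)
3 | W2 LOAD | counter=2 r=(1,2,0) succ=(0,0,0) retry=(1,0,0)
4 | W2 CAS | counter=3 r=(1,2,0) succ=(0,1,0) retry=(1,0,0)
5 | W3 LOAD | counter=3 r=(1,2,3) succ=(0,1,0) retry=(1,0,0)
6 | W3 CAS | counter=4 r=(1,2,3) succ=(0,1,1) retry=(1,0,0)

counter=4 r=(1,2,3) succ=(0,1,1) retry=(1,0,0)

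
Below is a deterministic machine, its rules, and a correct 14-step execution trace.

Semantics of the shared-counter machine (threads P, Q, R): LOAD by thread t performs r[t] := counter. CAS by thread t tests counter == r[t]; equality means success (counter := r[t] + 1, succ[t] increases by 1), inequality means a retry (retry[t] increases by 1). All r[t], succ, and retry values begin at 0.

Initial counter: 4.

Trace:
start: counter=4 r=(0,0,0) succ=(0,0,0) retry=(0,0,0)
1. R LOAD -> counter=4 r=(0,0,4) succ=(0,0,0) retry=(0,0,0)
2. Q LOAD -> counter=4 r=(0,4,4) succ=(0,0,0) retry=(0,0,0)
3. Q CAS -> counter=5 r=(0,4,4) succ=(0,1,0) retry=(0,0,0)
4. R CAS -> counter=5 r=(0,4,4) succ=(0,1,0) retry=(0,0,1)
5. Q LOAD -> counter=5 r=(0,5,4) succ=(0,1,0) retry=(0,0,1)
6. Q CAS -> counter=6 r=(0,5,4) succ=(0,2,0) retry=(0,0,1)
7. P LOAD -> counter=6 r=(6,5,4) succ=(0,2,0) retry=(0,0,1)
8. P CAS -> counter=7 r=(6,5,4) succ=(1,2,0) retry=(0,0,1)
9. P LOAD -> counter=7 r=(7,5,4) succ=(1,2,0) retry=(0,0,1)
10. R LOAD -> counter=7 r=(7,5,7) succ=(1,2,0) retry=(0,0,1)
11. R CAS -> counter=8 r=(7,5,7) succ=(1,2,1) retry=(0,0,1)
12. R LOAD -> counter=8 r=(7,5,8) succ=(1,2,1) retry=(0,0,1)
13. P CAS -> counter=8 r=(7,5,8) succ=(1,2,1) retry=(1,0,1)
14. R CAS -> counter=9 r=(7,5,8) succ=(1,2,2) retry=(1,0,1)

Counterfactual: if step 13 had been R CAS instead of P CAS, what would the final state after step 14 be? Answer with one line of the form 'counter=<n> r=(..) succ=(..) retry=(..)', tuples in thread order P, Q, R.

(re-executing from step 13 with the substitution; state before step 13: counter=8 r=(7,5,8) succ=(1,2,1) retry=(0,0,1))
13. R CAS -> counter=9 r=(7,5,8) succ=(1,2,2) retry=(0,0,1)
14. R CAS -> counter=9 r=(7,5,8) succ=(1,2,2) retry=(0,0,2)

counter=9 r=(7,5,8) succ=(1,2,2) retry=(0,0,2)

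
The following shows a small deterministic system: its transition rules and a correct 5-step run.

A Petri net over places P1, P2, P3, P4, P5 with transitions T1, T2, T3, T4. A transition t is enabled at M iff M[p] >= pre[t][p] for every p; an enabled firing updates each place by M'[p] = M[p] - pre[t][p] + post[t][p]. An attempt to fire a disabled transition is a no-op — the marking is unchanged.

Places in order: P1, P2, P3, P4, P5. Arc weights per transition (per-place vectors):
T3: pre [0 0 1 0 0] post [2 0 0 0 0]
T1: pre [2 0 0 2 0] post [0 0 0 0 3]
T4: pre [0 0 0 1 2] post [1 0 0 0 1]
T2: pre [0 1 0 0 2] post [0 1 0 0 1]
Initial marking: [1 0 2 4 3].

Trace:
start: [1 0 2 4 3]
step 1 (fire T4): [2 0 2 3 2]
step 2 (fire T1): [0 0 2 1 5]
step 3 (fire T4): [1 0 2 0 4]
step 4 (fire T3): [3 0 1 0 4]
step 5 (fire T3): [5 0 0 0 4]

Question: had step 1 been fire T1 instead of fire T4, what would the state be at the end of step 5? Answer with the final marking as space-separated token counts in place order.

6 0 0 3 2

(re-executing from step 1 with the substitution; state before step 1: [1 0 2 4 3])
step 1 (fire T1): [1 0 2 4 3]
step 2 (fire T1): [1 0 2 4 3]
step 3 (fire T4): [2 0 2 3 2]
step 4 (fire T3): [4 0 1 3 2]
step 5 (fire T3): [6 0 0 3 2]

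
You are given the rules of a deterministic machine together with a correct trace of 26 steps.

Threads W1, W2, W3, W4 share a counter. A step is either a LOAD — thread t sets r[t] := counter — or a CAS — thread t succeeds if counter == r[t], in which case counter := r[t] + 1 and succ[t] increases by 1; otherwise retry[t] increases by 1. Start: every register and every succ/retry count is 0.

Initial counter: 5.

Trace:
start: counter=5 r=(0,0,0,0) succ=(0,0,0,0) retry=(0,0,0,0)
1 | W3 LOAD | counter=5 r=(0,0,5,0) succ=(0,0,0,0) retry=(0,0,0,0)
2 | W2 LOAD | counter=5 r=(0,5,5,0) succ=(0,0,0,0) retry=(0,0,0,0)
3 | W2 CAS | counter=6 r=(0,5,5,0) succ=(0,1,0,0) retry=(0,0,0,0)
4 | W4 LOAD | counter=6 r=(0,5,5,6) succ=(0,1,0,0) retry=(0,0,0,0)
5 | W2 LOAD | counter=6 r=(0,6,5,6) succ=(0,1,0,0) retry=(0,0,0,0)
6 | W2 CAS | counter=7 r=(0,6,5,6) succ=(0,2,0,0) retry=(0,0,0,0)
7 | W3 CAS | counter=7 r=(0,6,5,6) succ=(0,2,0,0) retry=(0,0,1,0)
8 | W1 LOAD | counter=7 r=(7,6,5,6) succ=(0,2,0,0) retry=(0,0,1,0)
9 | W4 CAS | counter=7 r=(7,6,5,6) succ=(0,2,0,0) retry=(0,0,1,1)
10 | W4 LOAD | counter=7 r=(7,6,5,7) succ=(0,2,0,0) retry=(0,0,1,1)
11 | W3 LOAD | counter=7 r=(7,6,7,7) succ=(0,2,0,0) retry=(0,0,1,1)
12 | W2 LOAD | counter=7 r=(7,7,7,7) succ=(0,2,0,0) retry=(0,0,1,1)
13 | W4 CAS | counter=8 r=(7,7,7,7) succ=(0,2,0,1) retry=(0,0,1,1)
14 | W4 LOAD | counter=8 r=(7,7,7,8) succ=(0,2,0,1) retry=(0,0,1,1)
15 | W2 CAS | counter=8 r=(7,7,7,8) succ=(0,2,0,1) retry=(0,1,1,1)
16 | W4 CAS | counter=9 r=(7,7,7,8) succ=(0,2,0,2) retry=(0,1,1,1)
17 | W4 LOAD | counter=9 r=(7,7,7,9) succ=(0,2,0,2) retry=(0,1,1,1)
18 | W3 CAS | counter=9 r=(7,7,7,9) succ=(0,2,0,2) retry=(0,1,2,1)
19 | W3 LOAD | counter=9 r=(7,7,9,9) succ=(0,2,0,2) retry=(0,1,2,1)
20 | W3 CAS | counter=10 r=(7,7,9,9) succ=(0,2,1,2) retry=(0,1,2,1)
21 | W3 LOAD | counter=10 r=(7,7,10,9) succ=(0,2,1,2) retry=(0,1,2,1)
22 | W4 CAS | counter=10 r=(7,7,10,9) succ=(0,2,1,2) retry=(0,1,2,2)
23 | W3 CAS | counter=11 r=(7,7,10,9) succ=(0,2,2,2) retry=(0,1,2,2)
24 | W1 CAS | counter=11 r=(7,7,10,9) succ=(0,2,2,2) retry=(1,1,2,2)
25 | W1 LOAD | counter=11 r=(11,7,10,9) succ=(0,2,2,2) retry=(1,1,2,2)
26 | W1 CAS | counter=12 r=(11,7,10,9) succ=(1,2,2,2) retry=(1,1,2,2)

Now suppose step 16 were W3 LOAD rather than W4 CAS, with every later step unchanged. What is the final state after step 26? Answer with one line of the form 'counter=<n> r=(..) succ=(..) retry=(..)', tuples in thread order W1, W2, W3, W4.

(re-executing from step 16 with the substitution; state before step 16: counter=8 r=(7,7,7,8) succ=(0,2,0,1) retry=(0,1,1,1))
16 | W3 LOAD | counter=8 r=(7,7,8,8) succ=(0,2,0,1) retry=(0,1,1,1)
17 | W4 LOAD | counter=8 r=(7,7,8,8) succ=(0,2,0,1) retry=(0,1,1,1)
18 | W3 CAS | counter=9 r=(7,7,8,8) succ=(0,2,1,1) retry=(0,1,1,1)
19 | W3 LOAD | counter=9 r=(7,7,9,8) succ=(0,2,1,1) retry=(0,1,1,1)
20 | W3 CAS | counter=10 r=(7,7,9,8) succ=(0,2,2,1) retry=(0,1,1,1)
21 | W3 LOAD | counter=10 r=(7,7,10,8) succ=(0,2,2,1) retry=(0,1,1,1)
22 | W4 CAS | counter=10 r=(7,7,10,8) succ=(0,2,2,1) retry=(0,1,1,2)
23 | W3 CAS | counter=11 r=(7,7,10,8) succ=(0,2,3,1) retry=(0,1,1,2)
24 | W1 CAS | counter=11 r=(7,7,10,8) succ=(0,2,3,1) retry=(1,1,1,2)
25 | W1 LOAD | counter=11 r=(11,7,10,8) succ=(0,2,3,1) retry=(1,1,1,2)
26 | W1 CAS | counter=12 r=(11,7,10,8) succ=(1,2,3,1) retry=(1,1,1,2)

counter=12 r=(11,7,10,8) succ=(1,2,3,1) retry=(1,1,1,2)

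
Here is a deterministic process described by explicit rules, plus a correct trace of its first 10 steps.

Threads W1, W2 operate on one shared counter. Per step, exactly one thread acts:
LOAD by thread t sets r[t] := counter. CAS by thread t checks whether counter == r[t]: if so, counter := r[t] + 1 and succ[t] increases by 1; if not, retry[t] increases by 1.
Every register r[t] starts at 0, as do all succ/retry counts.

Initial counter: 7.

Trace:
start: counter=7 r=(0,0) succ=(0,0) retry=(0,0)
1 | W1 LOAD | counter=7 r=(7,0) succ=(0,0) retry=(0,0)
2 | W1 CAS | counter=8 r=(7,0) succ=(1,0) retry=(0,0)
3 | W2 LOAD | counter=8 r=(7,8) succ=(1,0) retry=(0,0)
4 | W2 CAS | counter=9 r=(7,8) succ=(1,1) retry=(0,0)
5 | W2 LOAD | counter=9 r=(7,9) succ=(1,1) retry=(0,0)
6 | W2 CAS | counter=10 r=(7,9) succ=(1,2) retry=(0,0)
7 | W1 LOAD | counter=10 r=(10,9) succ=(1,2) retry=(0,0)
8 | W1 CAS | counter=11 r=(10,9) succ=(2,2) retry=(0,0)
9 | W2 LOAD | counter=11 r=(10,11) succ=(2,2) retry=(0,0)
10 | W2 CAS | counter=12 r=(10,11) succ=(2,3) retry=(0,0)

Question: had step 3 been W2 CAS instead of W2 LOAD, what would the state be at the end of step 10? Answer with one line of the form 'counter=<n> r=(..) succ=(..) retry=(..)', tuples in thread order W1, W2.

(re-executing from step 3 with the substitution; state before step 3: counter=8 r=(7,0) succ=(1,0) retry=(0,0))
3 | W2 CAS | counter=8 r=(7,0) succ=(1,0) retry=(0,1)
4 | W2 CAS | counter=8 r=(7,0) succ=(1,0) retry=(0,2)
5 | W2 LOAD | counter=8 r=(7,8) succ=(1,0) retry=(0,2)
6 | W2 CAS | counter=9 r=(7,8) succ=(1,1) retry=(0,2)
7 | W1 LOAD | counter=9 r=(9,8) succ=(1,1) retry=(0,2)
8 | W1 CAS | counter=10 r=(9,8) succ=(2,1) retry=(0,2)
9 | W2 LOAD | counter=10 r=(9,10) succ=(2,1) retry=(0,2)
10 | W2 CAS | counter=11 r=(9,10) succ=(2,2) retry=(0,2)

counter=11 r=(9,10) succ=(2,2) retry=(0,2)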